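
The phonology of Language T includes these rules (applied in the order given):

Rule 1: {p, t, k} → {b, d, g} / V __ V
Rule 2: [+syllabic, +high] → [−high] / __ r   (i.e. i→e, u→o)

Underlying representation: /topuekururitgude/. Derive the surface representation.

Rule 1 (intervocalic voicing): /p/ is a voiceless stop between vowels /o/ and /u/, so it voices to [b]. /k/ is a voiceless stop between vowels /e/ and /u/, so it voices to [g]. /topuekururitgude/ → tobuegururitgude.
Rule 2 (pre-rhotic lowering): /u/ is a high vowel immediately before /r/, so it lowers to [o]. /u/ is a high vowel immediately before /r/, so it lowers to [o]. /tobuegururitgude/ → tobuegororitgude.

tobuegororitgude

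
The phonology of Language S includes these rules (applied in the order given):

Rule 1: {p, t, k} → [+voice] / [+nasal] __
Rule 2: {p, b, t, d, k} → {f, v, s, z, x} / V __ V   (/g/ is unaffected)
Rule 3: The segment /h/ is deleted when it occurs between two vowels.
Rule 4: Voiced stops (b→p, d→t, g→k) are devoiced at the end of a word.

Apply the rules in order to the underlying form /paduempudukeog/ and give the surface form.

pazuembuzuxeok

Rule 1 (post-nasal voicing): /p/ is a voiceless stop immediately after the nasal /m/, so it voices to [b]. /paduempudukeog/ → paduembudukeog.
Rule 2 (intervocalic spirantization): /d/ is a stop between vowels /a/ and /u/, so it spirantizes to the fricative [z]. /d/ is a stop between vowels /u/ and /u/, so it spirantizes to the fricative [z]. /k/ is a stop between vowels /u/ and /e/, so it spirantizes to the fricative [x]. /paduembudukeog/ → pazuembuzuxeog.
Rule 3 (intervocalic h-deletion): no segment meets the environment; /pazuembuzuxeog/ is unchanged.
Rule 4 (final devoicing): /g/ is a voiced stop in word-final position, so it devoices to [k]. /pazuembuzuxeog/ → pazuembuzuxeok.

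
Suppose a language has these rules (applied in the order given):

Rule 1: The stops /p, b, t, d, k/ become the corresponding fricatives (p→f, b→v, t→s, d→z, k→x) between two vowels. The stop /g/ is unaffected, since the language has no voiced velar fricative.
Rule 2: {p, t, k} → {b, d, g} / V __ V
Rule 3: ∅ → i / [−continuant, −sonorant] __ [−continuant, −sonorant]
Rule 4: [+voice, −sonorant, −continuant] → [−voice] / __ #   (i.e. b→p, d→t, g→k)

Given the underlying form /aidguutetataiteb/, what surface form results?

aidiguusesasaisep

Rule 1 (intervocalic spirantization): /t/ is a stop between vowels /u/ and /e/, so it spirantizes to the fricative [s]. /t/ is a stop between vowels /e/ and /a/, so it spirantizes to the fricative [s]. /t/ is a stop between vowels /a/ and /a/, so it spirantizes to the fricative [s]. /t/ is a stop between vowels /i/ and /e/, so it spirantizes to the fricative [s]. /aidguutetataiteb/ → aidguusesasaiseb.
Rule 2 (intervocalic voicing): no segment meets the environment; /aidguusesasaiseb/ is unchanged.
Rule 3 (stop-cluster i-epenthesis): /d/ and /g/ form a stop–stop cluster, so [i] is inserted between them. /aidguusesasaiseb/ → aidiguusesasaiseb.
Rule 4 (final devoicing): /b/ is a voiced stop in word-final position, so it devoices to [p]. /aidiguusesasaiseb/ → aidiguusesasaisep.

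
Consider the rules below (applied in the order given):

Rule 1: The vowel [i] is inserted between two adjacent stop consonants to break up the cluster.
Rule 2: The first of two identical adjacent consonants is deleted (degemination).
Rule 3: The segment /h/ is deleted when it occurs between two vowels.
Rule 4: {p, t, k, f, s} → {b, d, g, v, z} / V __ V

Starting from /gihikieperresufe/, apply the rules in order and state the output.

giigieberezuve

Rule 1 (stop-cluster i-epenthesis): no segment meets the environment; /gihikieperresufe/ is unchanged.
Rule 2 (degemination): /rr/ is a geminate; the first /r/ deletes. /gihikieperresufe/ → gihikieperesufe.
Rule 3 (intervocalic h-deletion): /h/ occurs between vowels /i/ and /i/, so it deletes. /gihikieperesufe/ → giikieperesufe.
Rule 4 (intervocalic voicing): /k/ is a voiceless obstruent between vowels /i/ and /i/, so it voices to [g]. /p/ is a voiceless obstruent between vowels /e/ and /e/, so it voices to [b]. /s/ is a voiceless obstruent between vowels /e/ and /u/, so it voices to [z]. /f/ is a voiceless obstruent between vowels /u/ and /e/, so it voices to [v]. /giikieperesufe/ → giigieberezuve.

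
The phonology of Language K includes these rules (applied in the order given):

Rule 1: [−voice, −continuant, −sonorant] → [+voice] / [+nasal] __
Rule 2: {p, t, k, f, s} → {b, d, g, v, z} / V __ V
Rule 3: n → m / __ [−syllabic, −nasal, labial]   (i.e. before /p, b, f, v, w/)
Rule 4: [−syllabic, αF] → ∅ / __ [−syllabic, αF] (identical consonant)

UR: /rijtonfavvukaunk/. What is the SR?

Rule 1 (post-nasal voicing): /k/ is a voiceless stop immediately after the nasal /n/, so it voices to [g]. /rijtonfavvukaunk/ → rijtonfavvukaung.
Rule 2 (intervocalic voicing): /k/ is a voiceless obstruent between vowels /u/ and /a/, so it voices to [g]. /rijtonfavvukaung/ → rijtonfavvugaung.
Rule 3 (nasal place assimilation): /n/ precedes the labial consonant /f/, so it assimilates in place to [m]. /rijtonfavvugaung/ → rijtomfavvugaung.
Rule 4 (degemination): /vv/ is a geminate; the first /v/ deletes. /rijtomfavvugaung/ → rijtomfavugaung.

rijtomfavugaung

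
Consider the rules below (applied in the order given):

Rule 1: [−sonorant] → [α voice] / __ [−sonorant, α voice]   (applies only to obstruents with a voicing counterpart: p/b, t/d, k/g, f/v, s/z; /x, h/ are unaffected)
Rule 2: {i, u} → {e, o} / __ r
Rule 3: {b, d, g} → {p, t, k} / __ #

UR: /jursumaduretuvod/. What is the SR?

jorsumadoretuvot

Rule 1 (regressive voicing assimilation): no segment meets the environment; /jursumaduretuvod/ is unchanged.
Rule 2 (pre-rhotic lowering): /u/ is a high vowel immediately before /r/, so it lowers to [o]. /u/ is a high vowel immediately before /r/, so it lowers to [o]. /jursumaduretuvod/ → jorsumadoretuvod.
Rule 3 (final devoicing): /d/ is a voiced stop in word-final position, so it devoices to [t]. /jorsumadoretuvod/ → jorsumadoretuvot.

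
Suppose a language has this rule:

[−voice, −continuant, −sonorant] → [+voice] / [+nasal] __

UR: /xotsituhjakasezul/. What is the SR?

xotsituhjakasezul

No segment of /xotsituhjakasezul/ meets the structural description of the rule, so the form surfaces unchanged.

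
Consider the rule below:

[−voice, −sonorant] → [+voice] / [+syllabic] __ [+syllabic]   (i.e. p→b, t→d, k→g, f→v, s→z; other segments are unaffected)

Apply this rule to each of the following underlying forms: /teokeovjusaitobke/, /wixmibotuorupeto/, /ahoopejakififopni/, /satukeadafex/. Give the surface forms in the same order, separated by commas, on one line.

teogeovjuzaidobke, wixmiboduorubedo, ahoobejagivivopni, sadugeadavex

/teokeovjusaitobke/: /k/ is a voiceless obstruent between vowels /o/ and /e/, so it voices to [g]. /s/ is a voiceless obstruent between vowels /u/ and /a/, so it voices to [z]. /t/ is a voiceless obstruent between vowels /i/ and /o/, so it voices to [d]. → [teogeovjuzaidobke].
/wixmibotuorupeto/: /t/ is a voiceless obstruent between vowels /o/ and /u/, so it voices to [d]. /p/ is a voiceless obstruent between vowels /u/ and /e/, so it voices to [b]. /t/ is a voiceless obstruent between vowels /e/ and /o/, so it voices to [d]. → [wixmiboduorubedo].
/ahoopejakififopni/: /p/ is a voiceless obstruent between vowels /o/ and /e/, so it voices to [b]. /k/ is a voiceless obstruent between vowels /a/ and /i/, so it voices to [g]. /f/ is a voiceless obstruent between vowels /i/ and /i/, so it voices to [v]. /f/ is a voiceless obstruent between vowels /i/ and /o/, so it voices to [v]. → [ahoobejagivivopni].
/satukeadafex/: /t/ is a voiceless obstruent between vowels /a/ and /u/, so it voices to [d]. /k/ is a voiceless obstruent between vowels /u/ and /e/, so it voices to [g]. /f/ is a voiceless obstruent between vowels /a/ and /e/, so it voices to [v]. → [sadugeadavex].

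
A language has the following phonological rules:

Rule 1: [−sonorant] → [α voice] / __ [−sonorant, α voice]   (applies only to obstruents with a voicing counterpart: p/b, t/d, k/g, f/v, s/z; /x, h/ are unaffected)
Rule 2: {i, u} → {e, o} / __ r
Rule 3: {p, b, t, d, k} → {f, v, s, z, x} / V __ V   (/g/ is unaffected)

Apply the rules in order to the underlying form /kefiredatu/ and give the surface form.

Rule 1 (regressive voicing assimilation): no segment meets the environment; /kefiredatu/ is unchanged.
Rule 2 (pre-rhotic lowering): /i/ is a high vowel immediately before /r/, so it lowers to [e]. /kefiredatu/ → keferedatu.
Rule 3 (intervocalic spirantization): /d/ is a stop between vowels /e/ and /a/, so it spirantizes to the fricative [z]. /t/ is a stop between vowels /a/ and /u/, so it spirantizes to the fricative [s]. /keferedatu/ → keferezasu.

keferezasu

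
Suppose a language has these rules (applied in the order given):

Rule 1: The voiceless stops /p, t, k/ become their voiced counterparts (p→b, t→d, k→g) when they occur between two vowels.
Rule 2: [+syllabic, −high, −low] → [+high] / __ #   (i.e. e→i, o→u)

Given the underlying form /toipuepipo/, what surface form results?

toibuebibu

Rule 1 (intervocalic voicing): /p/ is a voiceless stop between vowels /i/ and /u/, so it voices to [b]. /p/ is a voiceless stop between vowels /e/ and /i/, so it voices to [b]. /p/ is a voiceless stop between vowels /i/ and /o/, so it voices to [b]. /toipuepipo/ → toibuebibo.
Rule 2 (final vowel raising): /o/ is a mid vowel in word-final position, so it raises to [u]. /toibuebibo/ → toibuebibu.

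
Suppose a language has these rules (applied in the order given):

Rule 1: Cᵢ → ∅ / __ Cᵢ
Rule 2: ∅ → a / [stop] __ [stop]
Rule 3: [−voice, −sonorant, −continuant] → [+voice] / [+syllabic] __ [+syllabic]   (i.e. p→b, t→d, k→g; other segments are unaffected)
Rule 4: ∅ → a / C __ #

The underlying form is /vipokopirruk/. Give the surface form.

vibogobiruka

Rule 1 (degemination): /rr/ is a geminate; the first /r/ deletes. /vipokopirruk/ → vipokopiruk.
Rule 2 (stop-cluster a-epenthesis): no segment meets the environment; /vipokopiruk/ is unchanged.
Rule 3 (intervocalic voicing): /p/ is a voiceless stop between vowels /i/ and /o/, so it voices to [b]. /k/ is a voiceless stop between vowels /o/ and /o/, so it voices to [g]. /p/ is a voiceless stop between vowels /o/ and /i/, so it voices to [b]. /vipokopiruk/ → vibogobiruk.
Rule 4 (final a-epenthesis): the form ends in the consonant /k/, so [a] is inserted word-finally. /vibogobiruk/ → vibogobiruka.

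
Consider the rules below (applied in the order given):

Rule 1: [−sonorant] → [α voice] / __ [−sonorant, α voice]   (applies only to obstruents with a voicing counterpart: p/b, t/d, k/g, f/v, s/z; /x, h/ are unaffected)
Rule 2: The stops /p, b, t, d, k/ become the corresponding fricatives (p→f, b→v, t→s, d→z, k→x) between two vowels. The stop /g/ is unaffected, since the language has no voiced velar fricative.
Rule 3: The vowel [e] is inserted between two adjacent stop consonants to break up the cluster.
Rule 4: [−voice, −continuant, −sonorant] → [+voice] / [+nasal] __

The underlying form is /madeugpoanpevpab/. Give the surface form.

mazeukepoanbefpab

Rule 1 (regressive voicing assimilation): /g/ precedes the voiceless obstruent /p/, so it devoices to [k] by assimilation. /v/ precedes the voiceless obstruent /p/, so it devoices to [f] by assimilation. /madeugpoanpevpab/ → madeukpoanpefpab.
Rule 2 (intervocalic spirantization): /d/ is a stop between vowels /a/ and /e/, so it spirantizes to the fricative [z]. /madeukpoanpefpab/ → mazeukpoanpefpab.
Rule 3 (stop-cluster e-epenthesis): /k/ and /p/ form a stop–stop cluster, so [e] is inserted between them. /mazeukpoanpefpab/ → mazeukepoanpefpab.
Rule 4 (post-nasal voicing): /p/ is a voiceless stop immediately after the nasal /n/, so it voices to [b]. /mazeukepoanpefpab/ → mazeukepoanbefpab.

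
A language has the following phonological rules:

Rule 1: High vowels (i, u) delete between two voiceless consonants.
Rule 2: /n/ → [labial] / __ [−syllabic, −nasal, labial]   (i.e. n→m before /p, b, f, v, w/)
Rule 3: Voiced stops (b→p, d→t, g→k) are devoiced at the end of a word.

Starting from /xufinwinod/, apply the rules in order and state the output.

Rule 1 (high vowel syncope): /u/ is a high vowel flanked by voiceless consonants /x/ and /f/, so it deletes. /xufinwinod/ → xfinwinod.
Rule 2 (nasal place assimilation): /n/ precedes the labial consonant /w/, so it assimilates in place to [m]. /xfinwinod/ → xfimwinod.
Rule 3 (final devoicing): /d/ is a voiced stop in word-final position, so it devoices to [t]. /xfimwinod/ → xfimwinot.

xfimwinot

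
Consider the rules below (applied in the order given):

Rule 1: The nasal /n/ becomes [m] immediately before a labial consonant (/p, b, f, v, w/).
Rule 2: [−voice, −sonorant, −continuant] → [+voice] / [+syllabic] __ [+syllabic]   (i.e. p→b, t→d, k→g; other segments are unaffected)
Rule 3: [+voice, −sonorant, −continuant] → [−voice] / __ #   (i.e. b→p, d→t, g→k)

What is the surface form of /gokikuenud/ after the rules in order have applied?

gogiguenut

Rule 1 (nasal place assimilation): no segment meets the environment; /gokikuenud/ is unchanged.
Rule 2 (intervocalic voicing): /k/ is a voiceless stop between vowels /o/ and /i/, so it voices to [g]. /k/ is a voiceless stop between vowels /i/ and /u/, so it voices to [g]. /gokikuenud/ → gogiguenud.
Rule 3 (final devoicing): /d/ is a voiced stop in word-final position, so it devoices to [t]. /gogiguenud/ → gogiguenut.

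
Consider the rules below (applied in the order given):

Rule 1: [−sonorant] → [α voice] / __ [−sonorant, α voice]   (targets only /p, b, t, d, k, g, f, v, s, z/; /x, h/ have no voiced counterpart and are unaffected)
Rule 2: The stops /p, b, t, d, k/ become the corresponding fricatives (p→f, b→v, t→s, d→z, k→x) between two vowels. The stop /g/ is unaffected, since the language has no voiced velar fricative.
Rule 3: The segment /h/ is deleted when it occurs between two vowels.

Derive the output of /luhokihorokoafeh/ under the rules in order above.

Rule 1 (regressive voicing assimilation): no segment meets the environment; /luhokihorokoafeh/ is unchanged.
Rule 2 (intervocalic spirantization): /k/ is a stop between vowels /o/ and /i/, so it spirantizes to the fricative [x]. /k/ is a stop between vowels /o/ and /o/, so it spirantizes to the fricative [x]. /luhokihorokoafeh/ → luhoxihoroxoafeh.
Rule 3 (intervocalic h-deletion): /h/ occurs between vowels /u/ and /o/, so it deletes. /h/ occurs between vowels /i/ and /o/, so it deletes. /luhoxihoroxoafeh/ → luoxioroxoafeh.

luoxioroxoafeh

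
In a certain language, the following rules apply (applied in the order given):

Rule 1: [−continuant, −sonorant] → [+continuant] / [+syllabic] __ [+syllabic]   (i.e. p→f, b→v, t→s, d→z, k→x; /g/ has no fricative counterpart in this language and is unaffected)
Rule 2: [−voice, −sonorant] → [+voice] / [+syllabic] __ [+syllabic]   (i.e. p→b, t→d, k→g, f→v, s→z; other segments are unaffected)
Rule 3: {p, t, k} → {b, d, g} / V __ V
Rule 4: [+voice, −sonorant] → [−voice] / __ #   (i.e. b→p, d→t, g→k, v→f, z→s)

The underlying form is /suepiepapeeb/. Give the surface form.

suevievaveep

Rule 1 (intervocalic spirantization): /p/ is a stop between vowels /e/ and /i/, so it spirantizes to the fricative [f]. /p/ is a stop between vowels /e/ and /a/, so it spirantizes to the fricative [f]. /p/ is a stop between vowels /a/ and /e/, so it spirantizes to the fricative [f]. /suepiepapeeb/ → suefiefafeeb.
Rule 2 (intervocalic voicing): /f/ is a voiceless obstruent between vowels /e/ and /i/, so it voices to [v]. /f/ is a voiceless obstruent between vowels /e/ and /a/, so it voices to [v]. /f/ is a voiceless obstruent between vowels /a/ and /e/, so it voices to [v]. /suefiefafeeb/ → suevievaveeb.
Rule 3 (intervocalic voicing): no segment meets the environment; /suevievaveeb/ is unchanged.
Rule 4 (final devoicing): /b/ is a voiced obstruent in word-final position, so it devoices to [p]. /suevievaveeb/ → suevievaveep.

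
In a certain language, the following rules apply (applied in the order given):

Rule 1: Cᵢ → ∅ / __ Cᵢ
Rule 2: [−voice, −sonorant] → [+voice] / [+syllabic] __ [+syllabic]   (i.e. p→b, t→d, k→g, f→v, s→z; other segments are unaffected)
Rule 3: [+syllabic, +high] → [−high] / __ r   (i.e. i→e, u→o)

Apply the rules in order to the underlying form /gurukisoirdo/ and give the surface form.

Rule 1 (degemination): no segment meets the environment; /gurukisoirdo/ is unchanged.
Rule 2 (intervocalic voicing): /k/ is a voiceless obstruent between vowels /u/ and /i/, so it voices to [g]. /s/ is a voiceless obstruent between vowels /i/ and /o/, so it voices to [z]. /gurukisoirdo/ → gurugizoirdo.
Rule 3 (pre-rhotic lowering): /u/ is a high vowel immediately before /r/, so it lowers to [o]. /i/ is a high vowel immediately before /r/, so it lowers to [e]. /gurugizoirdo/ → gorugizoerdo.

gorugizoerdo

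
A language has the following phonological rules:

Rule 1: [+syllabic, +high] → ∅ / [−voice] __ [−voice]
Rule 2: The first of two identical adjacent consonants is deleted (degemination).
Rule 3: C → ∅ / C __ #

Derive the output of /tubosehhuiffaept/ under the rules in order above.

tubosehuifaep

Rule 1 (high vowel syncope): no segment meets the environment; /tubosehhuiffaept/ is unchanged.
Rule 2 (degemination): /hh/ is a geminate; the first /h/ deletes. /ff/ is a geminate; the first /f/ deletes. /tubosehhuiffaept/ → tubosehuifaept.
Rule 3 (final cluster simplification): /t/ is the second consonant of a word-final cluster /pt/, so it deletes. /tubosehuifaept/ → tubosehuifaep.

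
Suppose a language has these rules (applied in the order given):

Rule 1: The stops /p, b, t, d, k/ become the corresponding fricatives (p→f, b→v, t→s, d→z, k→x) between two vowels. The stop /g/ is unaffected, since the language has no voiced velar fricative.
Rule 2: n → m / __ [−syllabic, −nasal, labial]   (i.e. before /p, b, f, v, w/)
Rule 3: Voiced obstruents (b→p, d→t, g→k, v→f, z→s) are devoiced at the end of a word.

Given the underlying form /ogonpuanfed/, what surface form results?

Rule 1 (intervocalic spirantization): no segment meets the environment; /ogonpuanfed/ is unchanged.
Rule 2 (nasal place assimilation): /n/ precedes the labial consonant /p/, so it assimilates in place to [m]. /n/ precedes the labial consonant /f/, so it assimilates in place to [m]. /ogonpuanfed/ → ogompuamfed.
Rule 3 (final devoicing): /d/ is a voiced obstruent in word-final position, so it devoices to [t]. /ogompuamfed/ → ogompuamfet.

ogompuamfet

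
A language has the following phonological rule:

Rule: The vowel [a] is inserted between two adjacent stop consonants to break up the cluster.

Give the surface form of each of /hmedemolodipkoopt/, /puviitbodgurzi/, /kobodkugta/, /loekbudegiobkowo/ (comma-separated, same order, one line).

/hmedemolodipkoopt/: /p/ and /k/ form a stop–stop cluster, so [a] is inserted between them. /p/ and /t/ form a stop–stop cluster, so [a] is inserted between them. → [hmedemolodipakoopat].
/puviitbodgurzi/: /t/ and /b/ form a stop–stop cluster, so [a] is inserted between them. /d/ and /g/ form a stop–stop cluster, so [a] is inserted between them. → [puviitabodagurzi].
/kobodkugta/: /d/ and /k/ form a stop–stop cluster, so [a] is inserted between them. /g/ and /t/ form a stop–stop cluster, so [a] is inserted between them. → [kobodakugata].
/loekbudegiobkowo/: /k/ and /b/ form a stop–stop cluster, so [a] is inserted between them. /b/ and /k/ form a stop–stop cluster, so [a] is inserted between them. → [loekabudegiobakowo].

hmedemolodipakoopat, puviitabodagurzi, kobodakugata, loekabudegiobakowo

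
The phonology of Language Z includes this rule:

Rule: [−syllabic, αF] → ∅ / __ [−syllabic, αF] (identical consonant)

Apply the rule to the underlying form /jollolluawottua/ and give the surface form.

jololuawotua

/ll/ is a geminate; the first /l/ deletes.
/ll/ is a geminate; the first /l/ deletes.
/tt/ is a geminate; the first /t/ deletes.
The other instances of /j/, /l/, /w/, /t/ do not occur in the required environment and remain unchanged.
Surface form: [jololuawotua].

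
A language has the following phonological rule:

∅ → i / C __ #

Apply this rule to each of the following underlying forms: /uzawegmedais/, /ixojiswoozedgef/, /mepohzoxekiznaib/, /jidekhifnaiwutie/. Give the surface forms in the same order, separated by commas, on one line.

uzawegmedaisi, ixojiswoozedgefi, mepohzoxekiznaibi, jidekhifnaiwutie

/uzawegmedais/: the form ends in the consonant /s/, so [i] is inserted word-finally. → [uzawegmedaisi].
/ixojiswoozedgef/: the form ends in the consonant /f/, so [i] is inserted word-finally. → [ixojiswoozedgefi].
/mepohzoxekiznaib/: the form ends in the consonant /b/, so [i] is inserted word-finally. → [mepohzoxekiznaibi].
/jidekhifnaiwutie/: the rule's environment is not met; surfaces unchanged as [jidekhifnaiwutie].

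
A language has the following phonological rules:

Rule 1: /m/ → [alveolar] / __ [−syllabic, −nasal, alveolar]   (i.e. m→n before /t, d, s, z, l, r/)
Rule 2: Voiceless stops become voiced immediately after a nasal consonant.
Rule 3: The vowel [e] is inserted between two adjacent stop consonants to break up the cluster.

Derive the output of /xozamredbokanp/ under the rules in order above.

Rule 1 (nasal place assimilation): /m/ precedes the alveolar consonant /r/, so it assimilates in place to [n]. /xozamredbokanp/ → xozanredbokanp.
Rule 2 (post-nasal voicing): /p/ is a voiceless stop immediately after the nasal /n/, so it voices to [b]. /xozanredbokanp/ → xozanredbokanb.
Rule 3 (stop-cluster e-epenthesis): /d/ and /b/ form a stop–stop cluster, so [e] is inserted between them. /xozanredbokanb/ → xozanredebokanb.

xozanredebokanb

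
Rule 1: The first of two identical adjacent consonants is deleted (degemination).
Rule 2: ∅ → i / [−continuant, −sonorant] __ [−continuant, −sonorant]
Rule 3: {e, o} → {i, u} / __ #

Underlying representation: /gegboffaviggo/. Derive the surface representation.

gegibofavigu

Rule 1 (degemination): /ff/ is a geminate; the first /f/ deletes. /gg/ is a geminate; the first /g/ deletes. /gegboffaviggo/ → gegbofavigo.
Rule 2 (stop-cluster i-epenthesis): /g/ and /b/ form a stop–stop cluster, so [i] is inserted between them. /gegbofavigo/ → gegibofavigo.
Rule 3 (final vowel raising): /o/ is a mid vowel in word-final position, so it raises to [u]. /gegibofavigo/ → gegibofavigu.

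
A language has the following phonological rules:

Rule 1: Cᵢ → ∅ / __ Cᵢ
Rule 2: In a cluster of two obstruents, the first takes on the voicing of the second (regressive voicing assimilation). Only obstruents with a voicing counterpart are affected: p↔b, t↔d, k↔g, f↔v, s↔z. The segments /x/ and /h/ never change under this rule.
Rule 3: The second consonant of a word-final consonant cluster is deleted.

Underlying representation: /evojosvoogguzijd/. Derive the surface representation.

Rule 1 (degemination): /gg/ is a geminate; the first /g/ deletes. /evojosvoogguzijd/ → evojosvooguzijd.
Rule 2 (regressive voicing assimilation): /s/ precedes the voiced obstruent /v/, so it voices to [z] by assimilation. /evojosvooguzijd/ → evojozvooguzijd.
Rule 3 (final cluster simplification): /d/ is the second consonant of a word-final cluster /jd/, so it deletes. /evojozvooguzijd/ → evojozvooguzij.

evojozvooguzij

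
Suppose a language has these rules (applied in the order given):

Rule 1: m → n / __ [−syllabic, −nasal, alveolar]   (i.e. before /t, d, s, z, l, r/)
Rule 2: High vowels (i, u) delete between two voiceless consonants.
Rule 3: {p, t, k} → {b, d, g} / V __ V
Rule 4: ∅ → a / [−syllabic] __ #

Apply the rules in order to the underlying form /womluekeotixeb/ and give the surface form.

Rule 1 (nasal place assimilation): /m/ precedes the alveolar consonant /l/, so it assimilates in place to [n]. /womluekeotixeb/ → wonluekeotixeb.
Rule 2 (high vowel syncope): /i/ is a high vowel flanked by voiceless consonants /t/ and /x/, so it deletes. /wonluekeotixeb/ → wonluekeotxeb.
Rule 3 (intervocalic voicing): /k/ is a voiceless stop between vowels /e/ and /e/, so it voices to [g]. /wonluekeotxeb/ → wonluegeotxeb.
Rule 4 (final a-epenthesis): the form ends in the consonant /b/, so [a] is inserted word-finally. /wonluegeotxeb/ → wonluegeotxeba.

wonluegeotxeba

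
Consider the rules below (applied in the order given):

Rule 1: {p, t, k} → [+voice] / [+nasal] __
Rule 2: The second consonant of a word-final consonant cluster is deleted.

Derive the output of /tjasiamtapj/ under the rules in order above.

tjasiamdap

Rule 1 (post-nasal voicing): /t/ is a voiceless stop immediately after the nasal /m/, so it voices to [d]. /tjasiamtapj/ → tjasiamdapj.
Rule 2 (final cluster simplification): /j/ is the second consonant of a word-final cluster /pj/, so it deletes. /tjasiamdapj/ → tjasiamdap.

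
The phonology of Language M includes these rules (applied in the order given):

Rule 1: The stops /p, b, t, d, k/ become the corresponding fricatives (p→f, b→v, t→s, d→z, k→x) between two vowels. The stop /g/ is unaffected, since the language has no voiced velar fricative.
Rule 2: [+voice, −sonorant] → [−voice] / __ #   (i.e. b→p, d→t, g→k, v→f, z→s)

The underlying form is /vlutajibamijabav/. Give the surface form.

vlusajivamijavaf

Rule 1 (intervocalic spirantization): /t/ is a stop between vowels /u/ and /a/, so it spirantizes to the fricative [s]. /b/ is a stop between vowels /i/ and /a/, so it spirantizes to the fricative [v]. /b/ is a stop between vowels /a/ and /a/, so it spirantizes to the fricative [v]. /vlutajibamijabav/ → vlusajivamijavav.
Rule 2 (final devoicing): /v/ is a voiced obstruent in word-final position, so it devoices to [f]. /vlusajivamijavav/ → vlusajivamijavaf.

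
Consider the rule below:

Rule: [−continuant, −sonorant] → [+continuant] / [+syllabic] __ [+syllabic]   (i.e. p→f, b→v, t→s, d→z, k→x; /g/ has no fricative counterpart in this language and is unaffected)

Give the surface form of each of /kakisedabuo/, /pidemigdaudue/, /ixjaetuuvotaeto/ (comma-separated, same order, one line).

kaxisezavuo, pizemigdauzue, ixjaesuuvosaeso

/kakisedabuo/: /k/ is a stop between vowels /a/ and /i/, so it spirantizes to the fricative [x]. /d/ is a stop between vowels /e/ and /a/, so it spirantizes to the fricative [z]. /b/ is a stop between vowels /a/ and /u/, so it spirantizes to the fricative [v]. → [kaxisezavuo].
/pidemigdaudue/: /d/ is a stop between vowels /i/ and /e/, so it spirantizes to the fricative [z]. /d/ is a stop between vowels /u/ and /u/, so it spirantizes to the fricative [z]. → [pizemigdauzue].
/ixjaetuuvotaeto/: /t/ is a stop between vowels /e/ and /u/, so it spirantizes to the fricative [s]. /t/ is a stop between vowels /o/ and /a/, so it spirantizes to the fricative [s]. /t/ is a stop between vowels /e/ and /o/, so it spirantizes to the fricative [s]. → [ixjaesuuvosaeso].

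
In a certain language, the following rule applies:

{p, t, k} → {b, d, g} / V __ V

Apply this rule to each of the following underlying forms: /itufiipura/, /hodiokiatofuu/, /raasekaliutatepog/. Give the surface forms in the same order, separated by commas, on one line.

idufiibura, hodiogiadofuu, raasegaliudadebog

/itufiipura/: /t/ is a voiceless stop between vowels /i/ and /u/, so it voices to [d]. /p/ is a voiceless stop between vowels /i/ and /u/, so it voices to [b]. → [idufiibura].
/hodiokiatofuu/: /k/ is a voiceless stop between vowels /o/ and /i/, so it voices to [g]. /t/ is a voiceless stop between vowels /a/ and /o/, so it voices to [d]. → [hodiogiadofuu].
/raasekaliutatepog/: /k/ is a voiceless stop between vowels /e/ and /a/, so it voices to [g]. /t/ is a voiceless stop between vowels /u/ and /a/, so it voices to [d]. /t/ is a voiceless stop between vowels /a/ and /e/, so it voices to [d]. /p/ is a voiceless stop between vowels /e/ and /o/, so it voices to [b]. → [raasegaliudadebog].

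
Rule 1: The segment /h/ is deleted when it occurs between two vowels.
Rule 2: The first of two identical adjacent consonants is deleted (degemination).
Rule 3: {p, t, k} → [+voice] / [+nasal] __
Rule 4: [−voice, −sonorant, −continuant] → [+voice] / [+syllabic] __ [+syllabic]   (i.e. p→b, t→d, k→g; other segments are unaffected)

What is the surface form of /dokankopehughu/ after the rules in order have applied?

dogangobeughu

Rule 1 (intervocalic h-deletion): /h/ occurs between vowels /e/ and /u/, so it deletes. /dokankopehughu/ → dokankopeughu.
Rule 2 (degemination): no segment meets the environment; /dokankopeughu/ is unchanged.
Rule 3 (post-nasal voicing): /k/ is a voiceless stop immediately after the nasal /n/, so it voices to [g]. /dokankopeughu/ → dokangopeughu.
Rule 4 (intervocalic voicing): /k/ is a voiceless stop between vowels /o/ and /a/, so it voices to [g]. /p/ is a voiceless stop between vowels /o/ and /e/, so it voices to [b]. /dokangopeughu/ → dogangobeughu.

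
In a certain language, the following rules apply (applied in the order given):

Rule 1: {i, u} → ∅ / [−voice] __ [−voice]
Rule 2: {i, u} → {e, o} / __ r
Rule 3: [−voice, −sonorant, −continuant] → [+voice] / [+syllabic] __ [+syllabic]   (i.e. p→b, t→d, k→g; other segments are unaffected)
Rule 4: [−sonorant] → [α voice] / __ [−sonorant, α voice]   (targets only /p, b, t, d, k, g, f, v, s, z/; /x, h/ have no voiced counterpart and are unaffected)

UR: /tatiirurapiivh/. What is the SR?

Rule 1 (high vowel syncope): no segment meets the environment; /tatiirurapiivh/ is unchanged.
Rule 2 (pre-rhotic lowering): /i/ is a high vowel immediately before /r/, so it lowers to [e]. /u/ is a high vowel immediately before /r/, so it lowers to [o]. /tatiirurapiivh/ → tatierorapiivh.
Rule 3 (intervocalic voicing): /t/ is a voiceless stop between vowels /a/ and /i/, so it voices to [d]. /p/ is a voiceless stop between vowels /a/ and /i/, so it voices to [b]. /tatierorapiivh/ → tadierorabiivh.
Rule 4 (regressive voicing assimilation): /v/ precedes the voiceless obstruent /h/, so it devoices to [f] by assimilation. /tadierorabiivh/ → tadierorabiifh.

tadierorabiifh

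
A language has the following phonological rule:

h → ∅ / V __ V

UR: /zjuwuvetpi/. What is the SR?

No segment of /zjuwuvetpi/ meets the structural description of the rule, so the form surfaces unchanged.

zjuwuvetpi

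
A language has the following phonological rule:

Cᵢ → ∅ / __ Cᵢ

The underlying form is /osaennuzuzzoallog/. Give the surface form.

/nn/ is a geminate; the first /n/ deletes.
/zz/ is a geminate; the first /z/ deletes.
/ll/ is a geminate; the first /l/ deletes.
The other instances of /s/, /n/, /z/, /l/, /g/ do not occur in the required environment and remain unchanged.
Surface form: [osaenuzuzoalog].

osaenuzuzoalog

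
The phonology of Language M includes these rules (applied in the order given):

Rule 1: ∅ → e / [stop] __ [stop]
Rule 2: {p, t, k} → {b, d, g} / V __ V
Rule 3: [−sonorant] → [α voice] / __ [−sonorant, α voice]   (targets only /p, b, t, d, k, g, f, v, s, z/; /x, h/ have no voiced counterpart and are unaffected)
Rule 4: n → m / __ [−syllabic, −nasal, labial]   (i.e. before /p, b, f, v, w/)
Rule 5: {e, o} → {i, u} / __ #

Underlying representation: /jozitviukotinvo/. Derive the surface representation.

Rule 1 (stop-cluster e-epenthesis): no segment meets the environment; /jozitviukotinvo/ is unchanged.
Rule 2 (intervocalic voicing): /k/ is a voiceless stop between vowels /u/ and /o/, so it voices to [g]. /t/ is a voiceless stop between vowels /o/ and /i/, so it voices to [d]. /jozitviukotinvo/ → jozitviugodinvo.
Rule 3 (regressive voicing assimilation): /t/ precedes the voiced obstruent /v/, so it voices to [d] by assimilation. /jozitviugodinvo/ → jozidviugodinvo.
Rule 4 (nasal place assimilation): /n/ precedes the labial consonant /v/, so it assimilates in place to [m]. /jozidviugodinvo/ → jozidviugodimvo.
Rule 5 (final vowel raising): /o/ is a mid vowel in word-final position, so it raises to [u]. /jozidviugodimvo/ → jozidviugodimvu.

jozidviugodimvu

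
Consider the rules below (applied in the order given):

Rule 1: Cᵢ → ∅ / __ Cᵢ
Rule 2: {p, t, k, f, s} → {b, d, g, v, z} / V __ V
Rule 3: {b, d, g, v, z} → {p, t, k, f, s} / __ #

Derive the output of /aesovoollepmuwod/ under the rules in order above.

Rule 1 (degemination): /ll/ is a geminate; the first /l/ deletes. /aesovoollepmuwod/ → aesovoolepmuwod.
Rule 2 (intervocalic voicing): /s/ is a voiceless obstruent between vowels /e/ and /o/, so it voices to [z]. /aesovoolepmuwod/ → aezovoolepmuwod.
Rule 3 (final devoicing): /d/ is a voiced obstruent in word-final position, so it devoices to [t]. /aezovoolepmuwod/ → aezovoolepmuwot.

aezovoolepmuwot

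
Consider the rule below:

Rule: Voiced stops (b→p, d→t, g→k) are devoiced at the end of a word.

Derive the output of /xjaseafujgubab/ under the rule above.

/b/ is a voiced stop in word-final position, so it devoices to [p].
The other instances of /g/, /b/ do not occur in the required environment and remain unchanged.
Surface form: [xjaseafujgubap].

xjaseafujgubap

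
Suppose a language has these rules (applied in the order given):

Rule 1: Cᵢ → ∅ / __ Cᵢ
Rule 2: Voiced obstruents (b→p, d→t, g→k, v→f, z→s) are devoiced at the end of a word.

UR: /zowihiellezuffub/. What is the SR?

zowihielezufup

Rule 1 (degemination): /ll/ is a geminate; the first /l/ deletes. /ff/ is a geminate; the first /f/ deletes. /zowihiellezuffub/ → zowihielezufub.
Rule 2 (final devoicing): /b/ is a voiced obstruent in word-final position, so it devoices to [p]. /zowihielezufub/ → zowihielezufup.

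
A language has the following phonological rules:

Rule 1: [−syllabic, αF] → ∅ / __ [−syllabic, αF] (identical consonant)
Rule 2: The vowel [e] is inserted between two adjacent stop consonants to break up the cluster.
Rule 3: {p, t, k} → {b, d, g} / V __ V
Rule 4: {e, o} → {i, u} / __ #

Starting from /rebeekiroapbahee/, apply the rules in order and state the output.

rebeegiroabebahei

Rule 1 (degemination): no segment meets the environment; /rebeekiroapbahee/ is unchanged.
Rule 2 (stop-cluster e-epenthesis): /p/ and /b/ form a stop–stop cluster, so [e] is inserted between them. /rebeekiroapbahee/ → rebeekiroapebahee.
Rule 3 (intervocalic voicing): /k/ is a voiceless stop between vowels /e/ and /i/, so it voices to [g]. /p/ is a voiceless stop between vowels /a/ and /e/, so it voices to [b]. /rebeekiroapebahee/ → rebeegiroabebahee.
Rule 4 (final vowel raising): /e/ is a mid vowel in word-final position, so it raises to [i]. /rebeegiroabebahee/ → rebeegiroabebahei.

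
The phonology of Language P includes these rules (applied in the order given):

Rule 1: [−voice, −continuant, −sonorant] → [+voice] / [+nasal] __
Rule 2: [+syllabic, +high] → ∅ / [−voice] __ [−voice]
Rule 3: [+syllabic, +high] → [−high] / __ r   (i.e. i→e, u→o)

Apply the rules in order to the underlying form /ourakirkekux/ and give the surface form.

Rule 1 (post-nasal voicing): no segment meets the environment; /ourakirkekux/ is unchanged.
Rule 2 (high vowel syncope): /u/ is a high vowel flanked by voiceless consonants /k/ and /x/, so it deletes. /ourakirkekux/ → ourakirkekx.
Rule 3 (pre-rhotic lowering): /u/ is a high vowel immediately before /r/, so it lowers to [o]. /i/ is a high vowel immediately before /r/, so it lowers to [e]. /ourakirkekx/ → oorakerkekx.

oorakerkekx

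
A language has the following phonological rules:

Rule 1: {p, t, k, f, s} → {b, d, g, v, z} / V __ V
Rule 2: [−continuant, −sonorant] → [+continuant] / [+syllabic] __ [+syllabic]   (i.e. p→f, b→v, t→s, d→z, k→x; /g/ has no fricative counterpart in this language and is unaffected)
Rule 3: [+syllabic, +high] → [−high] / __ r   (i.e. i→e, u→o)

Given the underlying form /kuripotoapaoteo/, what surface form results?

korivozoavaozeo

Rule 1 (intervocalic voicing): /p/ is a voiceless obstruent between vowels /i/ and /o/, so it voices to [b]. /t/ is a voiceless obstruent between vowels /o/ and /o/, so it voices to [d]. /p/ is a voiceless obstruent between vowels /a/ and /a/, so it voices to [b]. /t/ is a voiceless obstruent between vowels /o/ and /e/, so it voices to [d]. /kuripotoapaoteo/ → kuribodoabaodeo.
Rule 2 (intervocalic spirantization): /b/ is a stop between vowels /i/ and /o/, so it spirantizes to the fricative [v]. /d/ is a stop between vowels /o/ and /o/, so it spirantizes to the fricative [z]. /b/ is a stop between vowels /a/ and /a/, so it spirantizes to the fricative [v]. /d/ is a stop between vowels /o/ and /e/, so it spirantizes to the fricative [z]. /kuribodoabaodeo/ → kurivozoavaozeo.
Rule 3 (pre-rhotic lowering): /u/ is a high vowel immediately before /r/, so it lowers to [o]. /kurivozoavaozeo/ → korivozoavaozeo.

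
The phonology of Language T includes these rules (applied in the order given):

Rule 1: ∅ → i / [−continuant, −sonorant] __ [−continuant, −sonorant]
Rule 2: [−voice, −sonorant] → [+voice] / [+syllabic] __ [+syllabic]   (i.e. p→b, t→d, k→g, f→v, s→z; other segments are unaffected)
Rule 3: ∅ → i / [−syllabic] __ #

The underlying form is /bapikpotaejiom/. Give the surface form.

babigibodaejiomi

Rule 1 (stop-cluster i-epenthesis): /k/ and /p/ form a stop–stop cluster, so [i] is inserted between them. /bapikpotaejiom/ → bapikipotaejiom.
Rule 2 (intervocalic voicing): /p/ is a voiceless obstruent between vowels /a/ and /i/, so it voices to [b]. /k/ is a voiceless obstruent between vowels /i/ and /i/, so it voices to [g]. /p/ is a voiceless obstruent between vowels /i/ and /o/, so it voices to [b]. /t/ is a voiceless obstruent between vowels /o/ and /a/, so it voices to [d]. /bapikipotaejiom/ → babigibodaejiom.
Rule 3 (final i-epenthesis): the form ends in the consonant /m/, so [i] is inserted word-finally. /babigibodaejiom/ → babigibodaejiomi.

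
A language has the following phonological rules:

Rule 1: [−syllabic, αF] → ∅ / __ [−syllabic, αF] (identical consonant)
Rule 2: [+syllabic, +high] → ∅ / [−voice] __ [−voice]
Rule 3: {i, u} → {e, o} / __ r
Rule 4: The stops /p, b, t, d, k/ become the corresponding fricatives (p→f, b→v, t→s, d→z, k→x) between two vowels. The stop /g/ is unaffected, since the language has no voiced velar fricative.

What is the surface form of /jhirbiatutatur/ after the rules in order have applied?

jherbiattasor

Rule 1 (degemination): no segment meets the environment; /jhirbiatutatur/ is unchanged.
Rule 2 (high vowel syncope): /u/ is a high vowel flanked by voiceless consonants /t/ and /t/, so it deletes. /jhirbiatutatur/ → jhirbiattatur.
Rule 3 (pre-rhotic lowering): /i/ is a high vowel immediately before /r/, so it lowers to [e]. /u/ is a high vowel immediately before /r/, so it lowers to [o]. /jhirbiattatur/ → jherbiattator.
Rule 4 (intervocalic spirantization): /t/ is a stop between vowels /a/ and /o/, so it spirantizes to the fricative [s]. /jherbiattator/ → jherbiattasor.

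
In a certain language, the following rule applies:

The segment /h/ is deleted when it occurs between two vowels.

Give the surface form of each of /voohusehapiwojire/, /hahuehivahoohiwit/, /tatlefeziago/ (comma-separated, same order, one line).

voouseapiwojire, haueivaooiwit, tatlefeziago

/voohusehapiwojire/: /h/ occurs between vowels /o/ and /u/, so it deletes. /h/ occurs between vowels /e/ and /a/, so it deletes. → [voouseapiwojire].
/hahuehivahoohiwit/: /h/ occurs between vowels /a/ and /u/, so it deletes. /h/ occurs between vowels /e/ and /i/, so it deletes. /h/ occurs between vowels /a/ and /o/, so it deletes. /h/ occurs between vowels /o/ and /i/, so it deletes. → [haueivaooiwit].
/tatlefeziago/: the rule's environment is not met; surfaces unchanged as [tatlefeziago].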